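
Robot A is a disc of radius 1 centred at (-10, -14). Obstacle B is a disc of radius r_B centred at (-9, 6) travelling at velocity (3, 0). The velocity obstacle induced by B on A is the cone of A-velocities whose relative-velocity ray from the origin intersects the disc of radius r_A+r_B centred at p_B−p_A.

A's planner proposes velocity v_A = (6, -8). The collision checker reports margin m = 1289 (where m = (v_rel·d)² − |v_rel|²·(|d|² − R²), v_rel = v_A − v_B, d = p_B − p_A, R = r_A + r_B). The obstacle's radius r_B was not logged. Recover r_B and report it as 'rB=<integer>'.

m = 1289
d = (1, 20);  v_rel = (3, -8),  |v_rel|² = 73
v_rel×d = (3)·(20) − (-8)·(1) = 68
since m = R²·73 − 68²:  R² = (4624 + 1289) / 73 = 81
R = √81 = 9  ⇒  r_B = 9 − 1 = 8

rB=8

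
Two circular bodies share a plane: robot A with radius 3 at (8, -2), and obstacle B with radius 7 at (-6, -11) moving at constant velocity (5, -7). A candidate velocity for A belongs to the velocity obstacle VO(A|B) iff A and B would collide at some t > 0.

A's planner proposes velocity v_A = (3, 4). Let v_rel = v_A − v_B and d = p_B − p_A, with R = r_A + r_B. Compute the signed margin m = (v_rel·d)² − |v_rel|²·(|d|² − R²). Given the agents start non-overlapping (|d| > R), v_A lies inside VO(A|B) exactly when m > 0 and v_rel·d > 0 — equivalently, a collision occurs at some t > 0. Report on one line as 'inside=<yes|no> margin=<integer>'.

d = (-14, -9),  |d|² = 277;  R = 3+7 = 10,  c = 277−10² = 177
v_rel = (-2, 11),  |v_rel|² = 125;  v_rel·d = (-2)·(-14) + (11)·(-9) = -71
125·t² + 142·t + 177 = 0  ⇒  m = (-71)² − 125·177 = -17084
m = -17084 < 0,  v_rel·d = -71 < 0  ⇒  outside

inside=no margin=-17084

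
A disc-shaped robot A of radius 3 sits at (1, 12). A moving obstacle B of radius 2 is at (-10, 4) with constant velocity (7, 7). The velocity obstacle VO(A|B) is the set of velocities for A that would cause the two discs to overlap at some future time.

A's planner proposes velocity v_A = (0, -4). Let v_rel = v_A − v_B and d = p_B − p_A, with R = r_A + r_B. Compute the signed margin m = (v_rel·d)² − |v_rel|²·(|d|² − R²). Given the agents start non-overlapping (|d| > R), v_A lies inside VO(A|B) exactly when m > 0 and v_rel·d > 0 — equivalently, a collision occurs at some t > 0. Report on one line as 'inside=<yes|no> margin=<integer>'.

d = (-11, -8),  |d|² = 185;  R = 3+2 = 5,  c = 185−5² = 160
v_rel = (-7, -11),  |v_rel|² = 170;  v_rel·d = (-7)·(-11) + (-11)·(-8) = 165
170·t² − 330·t + 160 = 0  ⇒  m = 165² − 170·160 = 25
m = 25 > 0,  v_rel·d = 165 > 0  ⇒  inside

inside=yes margin=25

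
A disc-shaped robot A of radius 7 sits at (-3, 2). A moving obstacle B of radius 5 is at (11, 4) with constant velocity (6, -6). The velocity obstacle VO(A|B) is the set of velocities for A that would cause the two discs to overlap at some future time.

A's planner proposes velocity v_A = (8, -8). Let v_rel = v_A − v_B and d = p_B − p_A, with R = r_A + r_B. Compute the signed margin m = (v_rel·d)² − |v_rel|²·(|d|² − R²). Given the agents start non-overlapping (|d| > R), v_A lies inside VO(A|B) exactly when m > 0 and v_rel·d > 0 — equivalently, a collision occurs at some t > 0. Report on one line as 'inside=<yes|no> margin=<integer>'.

d = (14, 2),  |d|² = 200;  R = 7+5 = 12,  c = 200−12² = 56
v_rel = (2, -2),  |v_rel|² = 8;  v_rel·d = (2)·(14) + (-2)·(2) = 24
8·t² − 48·t + 56 = 0  ⇒  m = 24² − 8·56 = 128
m = 128 > 0,  v_rel·d = 24 > 0  ⇒  inside

inside=yes margin=128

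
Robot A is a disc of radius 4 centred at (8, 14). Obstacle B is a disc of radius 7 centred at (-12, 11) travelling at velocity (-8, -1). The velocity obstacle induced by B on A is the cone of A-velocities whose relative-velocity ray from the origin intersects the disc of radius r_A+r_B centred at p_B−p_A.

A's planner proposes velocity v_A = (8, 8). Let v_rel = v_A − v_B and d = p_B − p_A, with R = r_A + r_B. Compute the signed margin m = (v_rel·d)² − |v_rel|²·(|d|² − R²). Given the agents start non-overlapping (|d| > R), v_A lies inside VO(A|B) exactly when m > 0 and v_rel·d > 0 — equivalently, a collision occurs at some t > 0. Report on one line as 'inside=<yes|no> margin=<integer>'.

d = (-20, -3),  |d|² = 409;  R = 4+7 = 11,  c = 409−11² = 288
v_rel = (16, 9),  |v_rel|² = 337;  v_rel·d = (16)·(-20) + (9)·(-3) = -347
337·t² + 694·t + 288 = 0  ⇒  m = (-347)² − 337·288 = 23353
m = 23353 > 0,  v_rel·d = -347 < 0  ⇒  outside

inside=no margin=23353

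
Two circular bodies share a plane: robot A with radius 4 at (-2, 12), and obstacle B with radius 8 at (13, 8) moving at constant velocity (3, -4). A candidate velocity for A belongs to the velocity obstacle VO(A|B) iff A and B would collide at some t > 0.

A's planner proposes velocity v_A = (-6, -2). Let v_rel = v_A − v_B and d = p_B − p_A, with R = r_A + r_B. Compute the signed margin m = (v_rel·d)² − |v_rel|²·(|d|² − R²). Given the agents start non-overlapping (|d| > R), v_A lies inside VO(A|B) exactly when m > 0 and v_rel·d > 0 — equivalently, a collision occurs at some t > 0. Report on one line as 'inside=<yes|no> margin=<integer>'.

d = (15, -4),  |d|² = 241;  R = 4+8 = 12,  c = 241−12² = 97
v_rel = (-9, 2),  |v_rel|² = 85;  v_rel·d = (-9)·(15) + (2)·(-4) = -143
85·t² + 286·t + 97 = 0  ⇒  m = (-143)² − 85·97 = 12204
m = 12204 > 0,  v_rel·d = -143 < 0  ⇒  outside

inside=no margin=12204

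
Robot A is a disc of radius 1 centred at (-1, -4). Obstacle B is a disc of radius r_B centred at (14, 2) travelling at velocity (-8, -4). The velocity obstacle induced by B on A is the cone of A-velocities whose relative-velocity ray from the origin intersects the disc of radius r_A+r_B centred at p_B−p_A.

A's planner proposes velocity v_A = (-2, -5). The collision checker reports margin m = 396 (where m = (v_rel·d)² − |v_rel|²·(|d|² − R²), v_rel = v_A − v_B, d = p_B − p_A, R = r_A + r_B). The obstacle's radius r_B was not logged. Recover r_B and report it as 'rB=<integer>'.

m = 396
d = (15, 6);  v_rel = (6, -1),  |v_rel|² = 37
v_rel×d = (6)·(6) − (-1)·(15) = 51
since m = R²·37 − 51²:  R² = (2601 + 396) / 37 = 81
R = √81 = 9  ⇒  r_B = 9 − 1 = 8

rB=8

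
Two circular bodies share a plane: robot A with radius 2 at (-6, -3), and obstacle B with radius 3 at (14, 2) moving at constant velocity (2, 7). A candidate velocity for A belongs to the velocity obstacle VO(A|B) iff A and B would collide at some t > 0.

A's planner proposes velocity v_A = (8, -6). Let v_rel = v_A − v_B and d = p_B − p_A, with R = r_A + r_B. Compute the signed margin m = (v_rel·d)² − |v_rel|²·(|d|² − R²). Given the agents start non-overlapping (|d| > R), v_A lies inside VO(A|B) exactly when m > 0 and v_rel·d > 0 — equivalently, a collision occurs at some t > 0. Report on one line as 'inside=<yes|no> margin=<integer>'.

d = (20, 5),  |d|² = 425;  R = 2+3 = 5,  c = 425−5² = 400
v_rel = (6, -13),  |v_rel|² = 205;  v_rel·d = (6)·(20) + (-13)·(5) = 55
205·t² − 110·t + 400 = 0  ⇒  m = 55² − 205·400 = -78975
m = -78975 < 0,  v_rel·d = 55 > 0  ⇒  outside

inside=no margin=-78975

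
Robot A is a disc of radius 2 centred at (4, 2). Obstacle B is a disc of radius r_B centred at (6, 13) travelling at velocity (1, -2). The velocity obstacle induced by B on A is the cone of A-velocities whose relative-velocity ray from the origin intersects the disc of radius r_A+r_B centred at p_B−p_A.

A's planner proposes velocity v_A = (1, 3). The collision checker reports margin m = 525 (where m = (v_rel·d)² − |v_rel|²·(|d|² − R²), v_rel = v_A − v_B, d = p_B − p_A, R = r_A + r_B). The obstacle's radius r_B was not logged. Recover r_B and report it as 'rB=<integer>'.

m = 525
d = (2, 11);  v_rel = (0, 5),  |v_rel|² = 25
v_rel×d = (0)·(11) − (5)·(2) = -10
since m = R²·25 − (-10)²:  R² = (100 + 525) / 25 = 25
R = √25 = 5  ⇒  r_B = 5 − 2 = 3

rB=3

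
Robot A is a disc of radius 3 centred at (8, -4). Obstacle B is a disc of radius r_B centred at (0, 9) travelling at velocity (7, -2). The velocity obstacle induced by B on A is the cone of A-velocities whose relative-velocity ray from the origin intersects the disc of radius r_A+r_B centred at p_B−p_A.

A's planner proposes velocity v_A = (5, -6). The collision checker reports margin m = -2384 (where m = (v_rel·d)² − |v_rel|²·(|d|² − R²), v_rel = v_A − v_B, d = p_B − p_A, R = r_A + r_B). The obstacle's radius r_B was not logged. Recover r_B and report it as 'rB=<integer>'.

m = -2384
d = (-8, 13);  v_rel = (-2, -4),  |v_rel|² = 20
v_rel×d = (-2)·(13) − (-4)·(-8) = -58
since m = R²·20 − (-58)²:  R² = (3364 + -2384) / 20 = 49
R = √49 = 7  ⇒  r_B = 7 − 3 = 4

rB=4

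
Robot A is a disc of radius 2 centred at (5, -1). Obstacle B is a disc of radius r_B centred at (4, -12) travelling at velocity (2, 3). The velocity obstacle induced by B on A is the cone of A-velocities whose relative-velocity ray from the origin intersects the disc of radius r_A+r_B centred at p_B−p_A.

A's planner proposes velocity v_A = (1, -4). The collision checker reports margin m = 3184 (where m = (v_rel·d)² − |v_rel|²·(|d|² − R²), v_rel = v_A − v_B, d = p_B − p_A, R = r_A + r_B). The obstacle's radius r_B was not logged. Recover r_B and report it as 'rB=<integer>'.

m = 3184
d = (-1, -11);  v_rel = (-1, -7),  |v_rel|² = 50
v_rel×d = (-1)·(-11) − (-7)·(-1) = 4
since m = R²·50 − 4²:  R² = (16 + 3184) / 50 = 64
R = √64 = 8  ⇒  r_B = 8 − 2 = 6

rB=6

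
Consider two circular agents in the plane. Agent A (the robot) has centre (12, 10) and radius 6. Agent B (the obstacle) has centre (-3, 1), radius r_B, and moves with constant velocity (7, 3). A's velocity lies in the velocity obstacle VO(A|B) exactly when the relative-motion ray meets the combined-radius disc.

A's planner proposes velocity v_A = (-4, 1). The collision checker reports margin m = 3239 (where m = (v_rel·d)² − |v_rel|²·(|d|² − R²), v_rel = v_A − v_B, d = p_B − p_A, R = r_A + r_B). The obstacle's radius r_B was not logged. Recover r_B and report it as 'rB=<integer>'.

m = 3239
d = (-15, -9);  v_rel = (-11, -2),  |v_rel|² = 125
v_rel×d = (-11)·(-9) − (-2)·(-15) = 69
since m = R²·125 − 69²:  R² = (4761 + 3239) / 125 = 64
R = √64 = 8  ⇒  r_B = 8 − 6 = 2

rB=2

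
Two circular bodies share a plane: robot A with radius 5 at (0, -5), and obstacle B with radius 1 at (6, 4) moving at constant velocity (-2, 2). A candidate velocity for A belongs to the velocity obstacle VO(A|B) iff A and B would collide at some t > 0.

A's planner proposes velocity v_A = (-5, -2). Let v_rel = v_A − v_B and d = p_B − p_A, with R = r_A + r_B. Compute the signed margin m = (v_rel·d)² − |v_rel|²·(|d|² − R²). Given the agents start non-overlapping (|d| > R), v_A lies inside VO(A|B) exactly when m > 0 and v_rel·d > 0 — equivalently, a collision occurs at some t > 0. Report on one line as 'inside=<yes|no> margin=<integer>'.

d = (6, 9),  |d|² = 117;  R = 5+1 = 6,  c = 117−6² = 81
v_rel = (-3, -4),  |v_rel|² = 25;  v_rel·d = (-3)·(6) + (-4)·(9) = -54
25·t² + 108·t + 81 = 0  ⇒  m = (-54)² − 25·81 = 891
m = 891 > 0,  v_rel·d = -54 < 0  ⇒  outside

inside=no margin=891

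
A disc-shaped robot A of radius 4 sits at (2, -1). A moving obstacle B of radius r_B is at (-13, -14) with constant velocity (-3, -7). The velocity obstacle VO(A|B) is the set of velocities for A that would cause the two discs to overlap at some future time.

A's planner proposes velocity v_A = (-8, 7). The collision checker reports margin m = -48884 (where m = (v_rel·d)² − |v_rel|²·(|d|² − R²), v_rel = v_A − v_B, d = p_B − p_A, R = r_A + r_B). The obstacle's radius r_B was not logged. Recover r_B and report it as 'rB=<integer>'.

m = -48884
d = (-15, -13);  v_rel = (-5, 14),  |v_rel|² = 221
v_rel×d = (-5)·(-13) − (14)·(-15) = 275
since m = R²·221 − 275²:  R² = (75625 + -48884) / 221 = 121
R = √121 = 11  ⇒  r_B = 11 − 4 = 7

rB=7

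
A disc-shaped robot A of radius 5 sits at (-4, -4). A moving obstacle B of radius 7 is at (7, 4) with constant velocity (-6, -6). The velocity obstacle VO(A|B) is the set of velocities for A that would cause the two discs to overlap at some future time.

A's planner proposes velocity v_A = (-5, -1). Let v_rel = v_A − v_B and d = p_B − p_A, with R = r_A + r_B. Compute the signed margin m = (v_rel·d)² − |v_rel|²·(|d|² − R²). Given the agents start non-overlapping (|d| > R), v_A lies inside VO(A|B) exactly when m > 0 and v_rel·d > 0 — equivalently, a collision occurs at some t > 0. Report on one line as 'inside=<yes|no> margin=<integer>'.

d = (11, 8),  |d|² = 185;  R = 5+7 = 12,  c = 185−12² = 41
v_rel = (1, 5),  |v_rel|² = 26;  v_rel·d = (1)·(11) + (5)·(8) = 51
26·t² − 102·t + 41 = 0  ⇒  m = 51² − 26·41 = 1535
m = 1535 > 0,  v_rel·d = 51 > 0  ⇒  inside

inside=yes margin=1535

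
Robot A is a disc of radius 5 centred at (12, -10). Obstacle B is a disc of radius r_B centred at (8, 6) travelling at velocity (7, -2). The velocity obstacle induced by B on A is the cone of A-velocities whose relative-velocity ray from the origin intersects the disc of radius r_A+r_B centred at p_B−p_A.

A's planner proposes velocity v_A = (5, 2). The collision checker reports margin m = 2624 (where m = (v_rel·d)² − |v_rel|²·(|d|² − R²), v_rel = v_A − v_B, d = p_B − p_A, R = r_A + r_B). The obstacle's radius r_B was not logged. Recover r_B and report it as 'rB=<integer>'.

m = 2624
d = (-4, 16);  v_rel = (-2, 4),  |v_rel|² = 20
v_rel×d = (-2)·(16) − (4)·(-4) = -16
since m = R²·20 − (-16)²:  R² = (256 + 2624) / 20 = 144
R = √144 = 12  ⇒  r_B = 12 − 5 = 7

rB=7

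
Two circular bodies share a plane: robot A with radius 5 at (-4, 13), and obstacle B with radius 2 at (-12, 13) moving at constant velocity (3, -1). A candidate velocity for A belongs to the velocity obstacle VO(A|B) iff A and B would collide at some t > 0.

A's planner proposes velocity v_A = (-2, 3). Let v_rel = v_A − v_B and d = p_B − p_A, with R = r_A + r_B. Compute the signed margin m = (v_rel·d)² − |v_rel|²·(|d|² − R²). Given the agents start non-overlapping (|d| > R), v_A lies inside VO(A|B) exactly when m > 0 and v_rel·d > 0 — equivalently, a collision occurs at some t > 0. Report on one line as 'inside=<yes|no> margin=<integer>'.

d = (-8, 0),  |d|² = 64;  R = 5+2 = 7,  c = 64−7² = 15
v_rel = (-5, 4),  |v_rel|² = 41;  v_rel·d = (-5)·(-8) + (4)·(0) = 40
41·t² − 80·t + 15 = 0  ⇒  m = 40² − 41·15 = 985
m = 985 > 0,  v_rel·d = 40 > 0  ⇒  inside

inside=yes margin=985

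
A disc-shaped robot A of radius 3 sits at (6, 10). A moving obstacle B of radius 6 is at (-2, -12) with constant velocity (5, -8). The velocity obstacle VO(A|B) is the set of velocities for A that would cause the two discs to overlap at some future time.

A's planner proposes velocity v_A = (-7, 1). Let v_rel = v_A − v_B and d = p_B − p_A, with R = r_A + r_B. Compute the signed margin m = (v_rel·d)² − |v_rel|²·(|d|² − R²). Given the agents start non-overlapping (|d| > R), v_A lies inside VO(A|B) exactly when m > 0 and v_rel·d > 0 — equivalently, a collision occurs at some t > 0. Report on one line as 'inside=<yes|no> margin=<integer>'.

d = (-8, -22),  |d|² = 548;  R = 3+6 = 9,  c = 548−9² = 467
v_rel = (-12, 9),  |v_rel|² = 225;  v_rel·d = (-12)·(-8) + (9)·(-22) = -102
225·t² + 204·t + 467 = 0  ⇒  m = (-102)² − 225·467 = -94671
m = -94671 < 0,  v_rel·d = -102 < 0  ⇒  outside

inside=no margin=-94671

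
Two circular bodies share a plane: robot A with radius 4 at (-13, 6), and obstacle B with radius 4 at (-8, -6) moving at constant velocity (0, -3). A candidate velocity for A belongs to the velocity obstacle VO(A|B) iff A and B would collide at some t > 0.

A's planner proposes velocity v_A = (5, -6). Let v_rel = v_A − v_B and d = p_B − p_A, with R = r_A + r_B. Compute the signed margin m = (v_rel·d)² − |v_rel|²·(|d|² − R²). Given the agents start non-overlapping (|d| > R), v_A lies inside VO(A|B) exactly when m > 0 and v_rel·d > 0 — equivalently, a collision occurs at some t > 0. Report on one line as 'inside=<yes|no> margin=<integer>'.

d = (5, -12),  |d|² = 169;  R = 4+4 = 8,  c = 169−8² = 105
v_rel = (5, -3),  |v_rel|² = 34;  v_rel·d = (5)·(5) + (-3)·(-12) = 61
34·t² − 122·t + 105 = 0  ⇒  m = 61² − 34·105 = 151
m = 151 > 0,  v_rel·d = 61 > 0  ⇒  inside

inside=yes margin=151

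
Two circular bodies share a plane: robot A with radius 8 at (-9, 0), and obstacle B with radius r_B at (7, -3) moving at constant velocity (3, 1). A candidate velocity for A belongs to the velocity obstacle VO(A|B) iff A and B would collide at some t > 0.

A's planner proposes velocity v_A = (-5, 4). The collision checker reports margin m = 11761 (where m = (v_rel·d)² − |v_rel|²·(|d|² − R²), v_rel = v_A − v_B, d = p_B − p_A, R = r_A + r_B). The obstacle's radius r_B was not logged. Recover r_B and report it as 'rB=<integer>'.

m = 11761
d = (16, -3);  v_rel = (-8, 3),  |v_rel|² = 73
v_rel×d = (-8)·(-3) − (3)·(16) = -24
since m = R²·73 − (-24)²:  R² = (576 + 11761) / 73 = 169
R = √169 = 13  ⇒  r_B = 13 − 8 = 5

rB=5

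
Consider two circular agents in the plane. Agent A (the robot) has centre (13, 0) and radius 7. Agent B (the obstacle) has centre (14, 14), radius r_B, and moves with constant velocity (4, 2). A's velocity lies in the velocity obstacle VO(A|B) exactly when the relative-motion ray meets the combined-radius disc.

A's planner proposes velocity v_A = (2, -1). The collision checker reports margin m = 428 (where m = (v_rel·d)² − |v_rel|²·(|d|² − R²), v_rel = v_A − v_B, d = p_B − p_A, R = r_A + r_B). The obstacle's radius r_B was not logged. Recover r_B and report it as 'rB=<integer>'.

m = 428
d = (1, 14);  v_rel = (-2, -3),  |v_rel|² = 13
v_rel×d = (-2)·(14) − (-3)·(1) = -25
since m = R²·13 − (-25)²:  R² = (625 + 428) / 13 = 81
R = √81 = 9  ⇒  r_B = 9 − 7 = 2

rB=2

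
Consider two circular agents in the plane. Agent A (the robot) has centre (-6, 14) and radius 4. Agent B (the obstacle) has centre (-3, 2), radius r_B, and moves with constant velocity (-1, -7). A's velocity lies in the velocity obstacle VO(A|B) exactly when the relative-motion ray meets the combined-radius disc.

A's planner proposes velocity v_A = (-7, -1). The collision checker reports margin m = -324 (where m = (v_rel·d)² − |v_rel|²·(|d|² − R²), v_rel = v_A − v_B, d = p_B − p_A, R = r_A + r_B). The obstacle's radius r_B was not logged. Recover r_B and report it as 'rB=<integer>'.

m = -324
d = (3, -12);  v_rel = (-6, 6),  |v_rel|² = 72
v_rel×d = (-6)·(-12) − (6)·(3) = 54
since m = R²·72 − 54²:  R² = (2916 + -324) / 72 = 36
R = √36 = 6  ⇒  r_B = 6 − 4 = 2

rB=2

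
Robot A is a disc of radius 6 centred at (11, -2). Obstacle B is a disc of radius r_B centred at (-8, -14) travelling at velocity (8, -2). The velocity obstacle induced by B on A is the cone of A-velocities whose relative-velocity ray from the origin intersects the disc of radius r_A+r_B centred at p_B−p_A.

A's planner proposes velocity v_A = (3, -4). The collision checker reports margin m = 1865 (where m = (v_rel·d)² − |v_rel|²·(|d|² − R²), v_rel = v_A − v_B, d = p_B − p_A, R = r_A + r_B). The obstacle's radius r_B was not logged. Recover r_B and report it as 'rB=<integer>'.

m = 1865
d = (-19, -12);  v_rel = (-5, -2),  |v_rel|² = 29
v_rel×d = (-5)·(-12) − (-2)·(-19) = 22
since m = R²·29 − 22²:  R² = (484 + 1865) / 29 = 81
R = √81 = 9  ⇒  r_B = 9 − 6 = 3

rB=3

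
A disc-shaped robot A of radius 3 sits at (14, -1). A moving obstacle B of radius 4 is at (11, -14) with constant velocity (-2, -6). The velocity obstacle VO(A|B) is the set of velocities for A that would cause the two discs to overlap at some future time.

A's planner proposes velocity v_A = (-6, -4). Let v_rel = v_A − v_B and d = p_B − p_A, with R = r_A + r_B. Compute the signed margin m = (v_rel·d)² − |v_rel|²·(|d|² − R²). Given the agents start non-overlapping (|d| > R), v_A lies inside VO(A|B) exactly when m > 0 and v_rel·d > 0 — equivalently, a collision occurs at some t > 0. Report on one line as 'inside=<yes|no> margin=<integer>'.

d = (-3, -13),  |d|² = 178;  R = 3+4 = 7,  c = 178−7² = 129
v_rel = (-4, 2),  |v_rel|² = 20;  v_rel·d = (-4)·(-3) + (2)·(-13) = -14
20·t² + 28·t + 129 = 0  ⇒  m = (-14)² − 20·129 = -2384
m = -2384 < 0,  v_rel·d = -14 < 0  ⇒  outside

inside=no margin=-2384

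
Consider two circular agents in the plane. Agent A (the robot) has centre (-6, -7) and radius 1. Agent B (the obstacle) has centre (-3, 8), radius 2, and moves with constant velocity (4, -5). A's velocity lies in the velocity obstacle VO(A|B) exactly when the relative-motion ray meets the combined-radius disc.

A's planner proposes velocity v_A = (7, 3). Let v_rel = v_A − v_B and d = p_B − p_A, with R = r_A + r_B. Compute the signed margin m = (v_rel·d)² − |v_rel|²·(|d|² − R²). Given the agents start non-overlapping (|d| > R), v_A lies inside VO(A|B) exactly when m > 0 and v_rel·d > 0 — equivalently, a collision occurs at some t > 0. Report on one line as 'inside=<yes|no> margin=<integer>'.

d = (3, 15),  |d|² = 234;  R = 1+2 = 3,  c = 234−3² = 225
v_rel = (3, 8),  |v_rel|² = 73;  v_rel·d = (3)·(3) + (8)·(15) = 129
73·t² − 258·t + 225 = 0  ⇒  m = 129² − 73·225 = 216
m = 216 > 0,  v_rel·d = 129 > 0  ⇒  inside

inside=yes margin=216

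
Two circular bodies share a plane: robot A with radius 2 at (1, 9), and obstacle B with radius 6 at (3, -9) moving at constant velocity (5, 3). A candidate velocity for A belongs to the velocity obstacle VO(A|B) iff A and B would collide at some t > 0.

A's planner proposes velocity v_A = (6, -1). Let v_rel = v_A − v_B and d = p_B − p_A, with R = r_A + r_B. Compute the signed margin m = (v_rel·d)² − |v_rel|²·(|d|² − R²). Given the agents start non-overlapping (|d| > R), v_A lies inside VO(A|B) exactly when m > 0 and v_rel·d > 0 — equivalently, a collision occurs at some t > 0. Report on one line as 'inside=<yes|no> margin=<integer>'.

d = (2, -18),  |d|² = 328;  R = 2+6 = 8,  c = 328−8² = 264
v_rel = (1, -4),  |v_rel|² = 17;  v_rel·d = (1)·(2) + (-4)·(-18) = 74
17·t² − 148·t + 264 = 0  ⇒  m = 74² − 17·264 = 988
m = 988 > 0,  v_rel·d = 74 > 0  ⇒  inside

inside=yes margin=988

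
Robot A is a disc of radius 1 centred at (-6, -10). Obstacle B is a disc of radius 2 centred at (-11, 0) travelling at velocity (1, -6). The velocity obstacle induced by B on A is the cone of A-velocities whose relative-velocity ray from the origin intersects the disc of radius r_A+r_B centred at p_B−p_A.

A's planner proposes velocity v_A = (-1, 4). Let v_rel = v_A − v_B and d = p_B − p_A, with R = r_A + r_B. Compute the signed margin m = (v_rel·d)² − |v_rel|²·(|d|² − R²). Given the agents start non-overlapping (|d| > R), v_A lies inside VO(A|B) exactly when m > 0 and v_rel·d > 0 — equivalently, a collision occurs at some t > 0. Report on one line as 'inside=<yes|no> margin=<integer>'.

d = (-5, 10),  |d|² = 125;  R = 1+2 = 3,  c = 125−3² = 116
v_rel = (-2, 10),  |v_rel|² = 104;  v_rel·d = (-2)·(-5) + (10)·(10) = 110
104·t² − 220·t + 116 = 0  ⇒  m = 110² − 104·116 = 36
m = 36 > 0,  v_rel·d = 110 > 0  ⇒  inside

inside=yes margin=36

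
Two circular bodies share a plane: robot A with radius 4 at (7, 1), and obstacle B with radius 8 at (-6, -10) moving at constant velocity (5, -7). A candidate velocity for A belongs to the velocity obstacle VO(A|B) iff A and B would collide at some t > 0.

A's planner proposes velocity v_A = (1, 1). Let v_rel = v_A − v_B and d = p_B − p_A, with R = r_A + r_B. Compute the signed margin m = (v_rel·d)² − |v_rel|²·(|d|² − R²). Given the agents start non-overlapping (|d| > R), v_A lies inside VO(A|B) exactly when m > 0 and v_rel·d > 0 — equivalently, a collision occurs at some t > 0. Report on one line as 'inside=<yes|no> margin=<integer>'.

d = (-13, -11),  |d|² = 290;  R = 4+8 = 12,  c = 290−12² = 146
v_rel = (-4, 8),  |v_rel|² = 80;  v_rel·d = (-4)·(-13) + (8)·(-11) = -36
80·t² + 72·t + 146 = 0  ⇒  m = (-36)² − 80·146 = -10384
m = -10384 < 0,  v_rel·d = -36 < 0  ⇒  outside

inside=no margin=-10384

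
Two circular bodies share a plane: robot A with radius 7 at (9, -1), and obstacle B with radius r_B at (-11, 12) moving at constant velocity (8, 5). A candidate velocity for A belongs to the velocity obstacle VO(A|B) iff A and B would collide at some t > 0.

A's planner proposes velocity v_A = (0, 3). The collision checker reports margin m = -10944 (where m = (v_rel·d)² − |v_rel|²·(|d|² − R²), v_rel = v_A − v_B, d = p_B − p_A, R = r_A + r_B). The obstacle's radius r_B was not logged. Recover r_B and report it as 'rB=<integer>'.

m = -10944
d = (-20, 13);  v_rel = (-8, -2),  |v_rel|² = 68
v_rel×d = (-8)·(13) − (-2)·(-20) = -144
since m = R²·68 − (-144)²:  R² = (20736 + -10944) / 68 = 144
R = √144 = 12  ⇒  r_B = 12 − 7 = 5

rB=5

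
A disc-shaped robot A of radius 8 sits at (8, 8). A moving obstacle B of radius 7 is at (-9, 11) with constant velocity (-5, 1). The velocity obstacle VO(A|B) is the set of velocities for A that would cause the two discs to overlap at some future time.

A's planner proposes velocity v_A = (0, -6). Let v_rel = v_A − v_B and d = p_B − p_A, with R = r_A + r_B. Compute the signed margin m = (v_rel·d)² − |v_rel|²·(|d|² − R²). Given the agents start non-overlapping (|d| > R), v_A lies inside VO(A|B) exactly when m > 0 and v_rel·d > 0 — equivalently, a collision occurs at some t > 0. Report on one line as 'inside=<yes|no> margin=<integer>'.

d = (-17, 3),  |d|² = 298;  R = 8+7 = 15,  c = 298−15² = 73
v_rel = (5, -7),  |v_rel|² = 74;  v_rel·d = (5)·(-17) + (-7)·(3) = -106
74·t² + 212·t + 73 = 0  ⇒  m = (-106)² − 74·73 = 5834
m = 5834 > 0,  v_rel·d = -106 < 0  ⇒  outside

inside=no margin=5834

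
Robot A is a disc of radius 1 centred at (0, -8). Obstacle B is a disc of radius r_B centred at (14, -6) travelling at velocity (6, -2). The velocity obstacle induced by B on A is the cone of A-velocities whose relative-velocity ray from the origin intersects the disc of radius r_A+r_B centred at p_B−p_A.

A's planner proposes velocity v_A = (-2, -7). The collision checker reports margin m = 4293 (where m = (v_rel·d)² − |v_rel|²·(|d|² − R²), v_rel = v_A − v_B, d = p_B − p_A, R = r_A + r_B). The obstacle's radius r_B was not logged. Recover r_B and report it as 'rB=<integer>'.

m = 4293
d = (14, 2);  v_rel = (-8, -5),  |v_rel|² = 89
v_rel×d = (-8)·(2) − (-5)·(14) = 54
since m = R²·89 − 54²:  R² = (2916 + 4293) / 89 = 81
R = √81 = 9  ⇒  r_B = 9 − 1 = 8

rB=8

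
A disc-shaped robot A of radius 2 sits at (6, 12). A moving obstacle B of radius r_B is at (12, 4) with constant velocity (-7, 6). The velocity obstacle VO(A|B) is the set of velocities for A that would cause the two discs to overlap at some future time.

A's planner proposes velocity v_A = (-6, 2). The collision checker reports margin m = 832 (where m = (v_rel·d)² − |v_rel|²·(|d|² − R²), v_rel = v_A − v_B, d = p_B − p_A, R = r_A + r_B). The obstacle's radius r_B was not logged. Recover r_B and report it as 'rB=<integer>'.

m = 832
d = (6, -8);  v_rel = (1, -4),  |v_rel|² = 17
v_rel×d = (1)·(-8) − (-4)·(6) = 16
since m = R²·17 − 16²:  R² = (256 + 832) / 17 = 64
R = √64 = 8  ⇒  r_B = 8 − 2 = 6

rB=6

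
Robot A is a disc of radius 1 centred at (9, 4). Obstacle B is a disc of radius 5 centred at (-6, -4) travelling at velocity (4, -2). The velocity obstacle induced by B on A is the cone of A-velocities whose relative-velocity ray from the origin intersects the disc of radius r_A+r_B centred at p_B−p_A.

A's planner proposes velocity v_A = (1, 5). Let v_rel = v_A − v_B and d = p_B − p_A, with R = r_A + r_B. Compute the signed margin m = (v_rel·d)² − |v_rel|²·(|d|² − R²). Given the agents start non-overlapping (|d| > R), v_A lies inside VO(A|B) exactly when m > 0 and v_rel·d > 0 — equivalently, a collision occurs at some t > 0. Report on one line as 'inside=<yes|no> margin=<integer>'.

d = (-15, -8),  |d|² = 289;  R = 1+5 = 6,  c = 289−6² = 253
v_rel = (-3, 7),  |v_rel|² = 58;  v_rel·d = (-3)·(-15) + (7)·(-8) = -11
58·t² + 22·t + 253 = 0  ⇒  m = (-11)² − 58·253 = -14553
m = -14553 < 0,  v_rel·d = -11 < 0  ⇒  outside

inside=no margin=-14553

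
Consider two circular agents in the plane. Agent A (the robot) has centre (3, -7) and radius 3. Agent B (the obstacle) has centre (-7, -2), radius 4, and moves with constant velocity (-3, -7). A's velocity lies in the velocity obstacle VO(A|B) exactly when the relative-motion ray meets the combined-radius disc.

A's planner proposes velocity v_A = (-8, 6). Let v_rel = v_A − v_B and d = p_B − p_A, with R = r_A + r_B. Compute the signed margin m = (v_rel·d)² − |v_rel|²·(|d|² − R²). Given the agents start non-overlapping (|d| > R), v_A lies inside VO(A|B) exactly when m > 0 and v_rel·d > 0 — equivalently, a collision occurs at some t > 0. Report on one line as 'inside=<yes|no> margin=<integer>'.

d = (-10, 5),  |d|² = 125;  R = 3+4 = 7,  c = 125−7² = 76
v_rel = (-5, 13),  |v_rel|² = 194;  v_rel·d = (-5)·(-10) + (13)·(5) = 115
194·t² − 230·t + 76 = 0  ⇒  m = 115² − 194·76 = -1519
m = -1519 < 0,  v_rel·d = 115 > 0  ⇒  outside

inside=no margin=-1519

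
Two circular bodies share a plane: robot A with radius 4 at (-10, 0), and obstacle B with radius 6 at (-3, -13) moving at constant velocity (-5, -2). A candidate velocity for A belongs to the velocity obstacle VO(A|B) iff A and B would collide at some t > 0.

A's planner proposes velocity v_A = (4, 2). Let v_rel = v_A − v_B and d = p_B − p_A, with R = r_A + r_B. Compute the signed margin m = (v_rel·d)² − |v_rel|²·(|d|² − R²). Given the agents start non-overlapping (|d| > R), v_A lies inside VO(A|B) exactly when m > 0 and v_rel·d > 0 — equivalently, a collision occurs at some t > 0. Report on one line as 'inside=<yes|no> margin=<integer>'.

d = (7, -13),  |d|² = 218;  R = 4+6 = 10,  c = 218−10² = 118
v_rel = (9, 4),  |v_rel|² = 97;  v_rel·d = (9)·(7) + (4)·(-13) = 11
97·t² − 22·t + 118 = 0  ⇒  m = 11² − 97·118 = -11325
m = -11325 < 0,  v_rel·d = 11 > 0  ⇒  outside

inside=no margin=-11325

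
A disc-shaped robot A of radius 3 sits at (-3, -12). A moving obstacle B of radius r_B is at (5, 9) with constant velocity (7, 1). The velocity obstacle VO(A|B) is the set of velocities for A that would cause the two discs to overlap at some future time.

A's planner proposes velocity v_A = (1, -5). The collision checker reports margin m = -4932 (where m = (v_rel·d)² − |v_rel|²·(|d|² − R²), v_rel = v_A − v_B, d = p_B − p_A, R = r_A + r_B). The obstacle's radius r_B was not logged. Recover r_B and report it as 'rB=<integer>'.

m = -4932
d = (8, 21);  v_rel = (-6, -6),  |v_rel|² = 72
v_rel×d = (-6)·(21) − (-6)·(8) = -78
since m = R²·72 − (-78)²:  R² = (6084 + -4932) / 72 = 16
R = √16 = 4  ⇒  r_B = 4 − 3 = 1

rB=1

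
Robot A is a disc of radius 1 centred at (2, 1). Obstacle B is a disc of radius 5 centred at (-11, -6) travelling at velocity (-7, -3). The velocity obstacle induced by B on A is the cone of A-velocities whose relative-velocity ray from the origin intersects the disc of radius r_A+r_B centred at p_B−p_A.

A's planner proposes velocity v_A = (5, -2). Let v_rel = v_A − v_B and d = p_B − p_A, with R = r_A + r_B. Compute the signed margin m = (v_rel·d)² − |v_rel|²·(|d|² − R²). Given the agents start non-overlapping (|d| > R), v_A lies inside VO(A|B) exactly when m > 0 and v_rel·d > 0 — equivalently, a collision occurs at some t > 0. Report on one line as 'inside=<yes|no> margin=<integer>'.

d = (-13, -7),  |d|² = 218;  R = 1+5 = 6,  c = 218−6² = 182
v_rel = (12, 1),  |v_rel|² = 145;  v_rel·d = (12)·(-13) + (1)·(-7) = -163
145·t² + 326·t + 182 = 0  ⇒  m = (-163)² − 145·182 = 179
m = 179 > 0,  v_rel·d = -163 < 0  ⇒  outside

inside=no margin=179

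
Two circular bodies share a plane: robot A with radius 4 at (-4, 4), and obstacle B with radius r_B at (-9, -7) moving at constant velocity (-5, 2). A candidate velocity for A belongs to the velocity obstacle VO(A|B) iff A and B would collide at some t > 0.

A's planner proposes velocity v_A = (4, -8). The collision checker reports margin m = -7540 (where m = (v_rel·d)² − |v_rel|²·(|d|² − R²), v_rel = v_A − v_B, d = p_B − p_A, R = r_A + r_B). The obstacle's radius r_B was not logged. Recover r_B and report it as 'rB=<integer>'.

m = -7540
d = (-5, -11);  v_rel = (9, -10),  |v_rel|² = 181
v_rel×d = (9)·(-11) − (-10)·(-5) = -149
since m = R²·181 − (-149)²:  R² = (22201 + -7540) / 181 = 81
R = √81 = 9  ⇒  r_B = 9 − 4 = 5

rB=5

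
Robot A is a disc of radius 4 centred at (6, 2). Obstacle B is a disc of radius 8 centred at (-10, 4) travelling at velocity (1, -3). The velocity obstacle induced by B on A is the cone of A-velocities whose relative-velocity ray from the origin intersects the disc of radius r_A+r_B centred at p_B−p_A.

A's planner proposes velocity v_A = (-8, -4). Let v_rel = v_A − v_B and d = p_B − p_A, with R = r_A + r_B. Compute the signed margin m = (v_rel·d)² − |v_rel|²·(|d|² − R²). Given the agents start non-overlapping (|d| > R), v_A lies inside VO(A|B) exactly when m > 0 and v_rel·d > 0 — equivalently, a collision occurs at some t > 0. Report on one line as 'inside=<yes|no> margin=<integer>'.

d = (-16, 2),  |d|² = 260;  R = 4+8 = 12,  c = 260−12² = 116
v_rel = (-9, -1),  |v_rel|² = 82;  v_rel·d = (-9)·(-16) + (-1)·(2) = 142
82·t² − 284·t + 116 = 0  ⇒  m = 142² − 82·116 = 10652
m = 10652 > 0,  v_rel·d = 142 > 0  ⇒  inside

inside=yes margin=10652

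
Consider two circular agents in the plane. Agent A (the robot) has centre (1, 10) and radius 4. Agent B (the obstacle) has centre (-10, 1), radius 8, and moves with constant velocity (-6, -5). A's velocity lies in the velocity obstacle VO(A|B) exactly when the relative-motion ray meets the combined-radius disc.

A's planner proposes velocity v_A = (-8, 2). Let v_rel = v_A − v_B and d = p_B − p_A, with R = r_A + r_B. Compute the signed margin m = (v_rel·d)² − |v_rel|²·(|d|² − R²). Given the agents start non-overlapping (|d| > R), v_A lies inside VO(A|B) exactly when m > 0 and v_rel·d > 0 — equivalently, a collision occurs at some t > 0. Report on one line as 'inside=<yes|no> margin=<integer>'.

d = (-11, -9),  |d|² = 202;  R = 4+8 = 12,  c = 202−12² = 58
v_rel = (-2, 7),  |v_rel|² = 53;  v_rel·d = (-2)·(-11) + (7)·(-9) = -41
53·t² + 82·t + 58 = 0  ⇒  m = (-41)² − 53·58 = -1393
m = -1393 < 0,  v_rel·d = -41 < 0  ⇒  outside

inside=no margin=-1393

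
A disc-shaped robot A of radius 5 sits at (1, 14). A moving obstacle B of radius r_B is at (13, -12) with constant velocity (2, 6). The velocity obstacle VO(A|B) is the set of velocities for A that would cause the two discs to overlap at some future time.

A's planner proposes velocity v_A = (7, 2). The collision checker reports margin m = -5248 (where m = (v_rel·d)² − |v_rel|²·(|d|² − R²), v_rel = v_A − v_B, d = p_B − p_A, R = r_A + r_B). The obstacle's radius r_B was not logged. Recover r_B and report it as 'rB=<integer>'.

m = -5248
d = (12, -26);  v_rel = (5, -4),  |v_rel|² = 41
v_rel×d = (5)·(-26) − (-4)·(12) = -82
since m = R²·41 − (-82)²:  R² = (6724 + -5248) / 41 = 36
R = √36 = 6  ⇒  r_B = 6 − 5 = 1

rB=1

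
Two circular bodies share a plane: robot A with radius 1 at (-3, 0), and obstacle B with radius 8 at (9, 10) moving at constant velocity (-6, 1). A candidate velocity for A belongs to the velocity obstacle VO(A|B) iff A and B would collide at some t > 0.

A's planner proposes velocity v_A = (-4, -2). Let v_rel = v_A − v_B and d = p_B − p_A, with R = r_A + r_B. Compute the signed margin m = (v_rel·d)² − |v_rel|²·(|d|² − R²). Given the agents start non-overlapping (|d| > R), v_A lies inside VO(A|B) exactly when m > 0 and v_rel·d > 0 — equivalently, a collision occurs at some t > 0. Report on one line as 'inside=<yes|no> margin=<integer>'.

d = (12, 10),  |d|² = 244;  R = 1+8 = 9,  c = 244−9² = 163
v_rel = (2, -3),  |v_rel|² = 13;  v_rel·d = (2)·(12) + (-3)·(10) = -6
13·t² + 12·t + 163 = 0  ⇒  m = (-6)² − 13·163 = -2083
m = -2083 < 0,  v_rel·d = -6 < 0  ⇒  outside

inside=no margin=-2083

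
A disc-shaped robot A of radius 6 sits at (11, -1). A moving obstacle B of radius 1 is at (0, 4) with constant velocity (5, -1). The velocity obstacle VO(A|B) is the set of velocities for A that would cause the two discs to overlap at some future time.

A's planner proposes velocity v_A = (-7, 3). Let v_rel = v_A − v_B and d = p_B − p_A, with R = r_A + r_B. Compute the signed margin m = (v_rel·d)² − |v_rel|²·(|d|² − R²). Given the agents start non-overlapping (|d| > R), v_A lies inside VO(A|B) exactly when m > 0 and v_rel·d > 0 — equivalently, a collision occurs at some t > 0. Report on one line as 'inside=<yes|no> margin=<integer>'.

d = (-11, 5),  |d|² = 146;  R = 6+1 = 7,  c = 146−7² = 97
v_rel = (-12, 4),  |v_rel|² = 160;  v_rel·d = (-12)·(-11) + (4)·(5) = 152
160·t² − 304·t + 97 = 0  ⇒  m = 152² − 160·97 = 7584
m = 7584 > 0,  v_rel·d = 152 > 0  ⇒  inside

inside=yes margin=7584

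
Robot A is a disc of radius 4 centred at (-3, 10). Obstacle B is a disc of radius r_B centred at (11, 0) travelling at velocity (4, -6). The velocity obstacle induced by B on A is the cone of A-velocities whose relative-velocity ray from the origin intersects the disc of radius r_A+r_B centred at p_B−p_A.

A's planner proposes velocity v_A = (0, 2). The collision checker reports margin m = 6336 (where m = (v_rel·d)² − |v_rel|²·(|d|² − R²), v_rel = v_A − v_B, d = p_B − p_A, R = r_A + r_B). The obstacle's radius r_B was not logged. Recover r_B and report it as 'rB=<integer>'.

m = 6336
d = (14, -10);  v_rel = (-4, 8),  |v_rel|² = 80
v_rel×d = (-4)·(-10) − (8)·(14) = -72
since m = R²·80 − (-72)²:  R² = (5184 + 6336) / 80 = 144
R = √144 = 12  ⇒  r_B = 12 − 4 = 8

rB=8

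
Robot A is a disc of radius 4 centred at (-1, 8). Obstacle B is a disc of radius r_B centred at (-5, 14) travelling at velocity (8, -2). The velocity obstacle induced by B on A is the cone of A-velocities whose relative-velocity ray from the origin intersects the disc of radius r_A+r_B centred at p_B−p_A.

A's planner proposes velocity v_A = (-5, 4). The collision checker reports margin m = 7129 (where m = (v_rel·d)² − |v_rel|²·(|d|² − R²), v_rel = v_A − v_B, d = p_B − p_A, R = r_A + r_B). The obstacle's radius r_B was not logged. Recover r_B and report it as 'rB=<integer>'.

m = 7129
d = (-4, 6);  v_rel = (-13, 6),  |v_rel|² = 205
v_rel×d = (-13)·(6) − (6)·(-4) = -54
since m = R²·205 − (-54)²:  R² = (2916 + 7129) / 205 = 49
R = √49 = 7  ⇒  r_B = 7 − 4 = 3

rB=3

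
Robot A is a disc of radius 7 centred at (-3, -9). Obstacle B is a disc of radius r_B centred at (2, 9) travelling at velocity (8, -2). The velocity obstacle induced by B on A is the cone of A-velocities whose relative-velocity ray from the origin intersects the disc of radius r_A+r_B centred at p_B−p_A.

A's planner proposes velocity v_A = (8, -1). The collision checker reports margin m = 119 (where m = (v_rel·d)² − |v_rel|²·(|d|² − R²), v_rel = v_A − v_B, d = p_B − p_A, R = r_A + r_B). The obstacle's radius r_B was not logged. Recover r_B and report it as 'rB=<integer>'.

m = 119
d = (5, 18);  v_rel = (0, 1),  |v_rel|² = 1
v_rel×d = (0)·(18) − (1)·(5) = -5
since m = R²·1 − (-5)²:  R² = (25 + 119) / 1 = 144
R = √144 = 12  ⇒  r_B = 12 − 7 = 5

rB=5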